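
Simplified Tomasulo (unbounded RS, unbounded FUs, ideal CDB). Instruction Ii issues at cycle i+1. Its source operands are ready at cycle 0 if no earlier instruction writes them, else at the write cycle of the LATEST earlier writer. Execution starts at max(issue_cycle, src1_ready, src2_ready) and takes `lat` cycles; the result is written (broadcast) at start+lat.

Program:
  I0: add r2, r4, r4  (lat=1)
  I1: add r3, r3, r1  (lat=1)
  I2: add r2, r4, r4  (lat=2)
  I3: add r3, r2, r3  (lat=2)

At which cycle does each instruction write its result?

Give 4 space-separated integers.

Answer: 2 3 5 7

Derivation:
I0 add r2: issue@1 deps=(None,None) exec_start@1 write@2
I1 add r3: issue@2 deps=(None,None) exec_start@2 write@3
I2 add r2: issue@3 deps=(None,None) exec_start@3 write@5
I3 add r3: issue@4 deps=(2,1) exec_start@5 write@7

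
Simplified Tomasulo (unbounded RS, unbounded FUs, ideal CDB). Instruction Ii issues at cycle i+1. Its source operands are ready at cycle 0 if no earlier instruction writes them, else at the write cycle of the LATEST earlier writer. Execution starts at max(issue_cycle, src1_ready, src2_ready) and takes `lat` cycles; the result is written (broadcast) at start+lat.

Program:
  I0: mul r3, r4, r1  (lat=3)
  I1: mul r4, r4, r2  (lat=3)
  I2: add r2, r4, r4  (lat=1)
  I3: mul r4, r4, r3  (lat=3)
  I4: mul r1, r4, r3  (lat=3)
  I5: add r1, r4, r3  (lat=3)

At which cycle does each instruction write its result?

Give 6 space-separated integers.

Answer: 4 5 6 8 11 11

Derivation:
I0 mul r3: issue@1 deps=(None,None) exec_start@1 write@4
I1 mul r4: issue@2 deps=(None,None) exec_start@2 write@5
I2 add r2: issue@3 deps=(1,1) exec_start@5 write@6
I3 mul r4: issue@4 deps=(1,0) exec_start@5 write@8
I4 mul r1: issue@5 deps=(3,0) exec_start@8 write@11
I5 add r1: issue@6 deps=(3,0) exec_start@8 write@11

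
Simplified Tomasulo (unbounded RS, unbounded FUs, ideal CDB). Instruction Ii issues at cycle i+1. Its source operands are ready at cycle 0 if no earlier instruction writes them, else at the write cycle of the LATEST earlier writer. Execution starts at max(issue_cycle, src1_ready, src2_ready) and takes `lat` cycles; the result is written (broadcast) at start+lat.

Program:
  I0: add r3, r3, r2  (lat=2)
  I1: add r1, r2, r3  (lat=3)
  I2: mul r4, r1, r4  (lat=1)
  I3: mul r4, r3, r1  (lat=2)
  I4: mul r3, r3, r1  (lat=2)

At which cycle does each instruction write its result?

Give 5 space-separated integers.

Answer: 3 6 7 8 8

Derivation:
I0 add r3: issue@1 deps=(None,None) exec_start@1 write@3
I1 add r1: issue@2 deps=(None,0) exec_start@3 write@6
I2 mul r4: issue@3 deps=(1,None) exec_start@6 write@7
I3 mul r4: issue@4 deps=(0,1) exec_start@6 write@8
I4 mul r3: issue@5 deps=(0,1) exec_start@6 write@8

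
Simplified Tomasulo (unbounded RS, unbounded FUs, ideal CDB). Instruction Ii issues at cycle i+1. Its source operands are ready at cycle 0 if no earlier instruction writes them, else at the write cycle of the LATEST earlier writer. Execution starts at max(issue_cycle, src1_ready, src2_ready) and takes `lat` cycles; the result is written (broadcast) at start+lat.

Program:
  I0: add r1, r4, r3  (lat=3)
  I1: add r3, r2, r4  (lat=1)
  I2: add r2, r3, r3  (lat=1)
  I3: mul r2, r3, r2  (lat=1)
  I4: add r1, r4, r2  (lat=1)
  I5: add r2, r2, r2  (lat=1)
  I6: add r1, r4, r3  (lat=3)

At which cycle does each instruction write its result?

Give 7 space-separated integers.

I0 add r1: issue@1 deps=(None,None) exec_start@1 write@4
I1 add r3: issue@2 deps=(None,None) exec_start@2 write@3
I2 add r2: issue@3 deps=(1,1) exec_start@3 write@4
I3 mul r2: issue@4 deps=(1,2) exec_start@4 write@5
I4 add r1: issue@5 deps=(None,3) exec_start@5 write@6
I5 add r2: issue@6 deps=(3,3) exec_start@6 write@7
I6 add r1: issue@7 deps=(None,1) exec_start@7 write@10

Answer: 4 3 4 5 6 7 10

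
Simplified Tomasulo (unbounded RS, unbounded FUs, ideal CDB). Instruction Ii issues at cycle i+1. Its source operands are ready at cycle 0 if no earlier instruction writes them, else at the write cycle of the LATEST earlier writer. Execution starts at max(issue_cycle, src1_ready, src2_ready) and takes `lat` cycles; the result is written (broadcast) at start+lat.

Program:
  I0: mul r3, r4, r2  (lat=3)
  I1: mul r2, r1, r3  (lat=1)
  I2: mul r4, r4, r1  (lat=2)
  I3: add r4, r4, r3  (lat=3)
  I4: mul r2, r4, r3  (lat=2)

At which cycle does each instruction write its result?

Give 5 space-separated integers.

I0 mul r3: issue@1 deps=(None,None) exec_start@1 write@4
I1 mul r2: issue@2 deps=(None,0) exec_start@4 write@5
I2 mul r4: issue@3 deps=(None,None) exec_start@3 write@5
I3 add r4: issue@4 deps=(2,0) exec_start@5 write@8
I4 mul r2: issue@5 deps=(3,0) exec_start@8 write@10

Answer: 4 5 5 8 10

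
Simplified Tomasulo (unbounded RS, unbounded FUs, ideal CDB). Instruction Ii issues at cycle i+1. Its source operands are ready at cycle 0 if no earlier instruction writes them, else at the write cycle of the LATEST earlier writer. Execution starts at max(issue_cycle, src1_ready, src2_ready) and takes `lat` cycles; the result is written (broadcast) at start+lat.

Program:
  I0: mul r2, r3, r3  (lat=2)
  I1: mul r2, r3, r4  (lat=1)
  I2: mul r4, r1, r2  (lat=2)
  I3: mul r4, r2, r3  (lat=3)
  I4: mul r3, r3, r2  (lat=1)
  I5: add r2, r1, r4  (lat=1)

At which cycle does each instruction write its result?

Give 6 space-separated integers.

I0 mul r2: issue@1 deps=(None,None) exec_start@1 write@3
I1 mul r2: issue@2 deps=(None,None) exec_start@2 write@3
I2 mul r4: issue@3 deps=(None,1) exec_start@3 write@5
I3 mul r4: issue@4 deps=(1,None) exec_start@4 write@7
I4 mul r3: issue@5 deps=(None,1) exec_start@5 write@6
I5 add r2: issue@6 deps=(None,3) exec_start@7 write@8

Answer: 3 3 5 7 6 8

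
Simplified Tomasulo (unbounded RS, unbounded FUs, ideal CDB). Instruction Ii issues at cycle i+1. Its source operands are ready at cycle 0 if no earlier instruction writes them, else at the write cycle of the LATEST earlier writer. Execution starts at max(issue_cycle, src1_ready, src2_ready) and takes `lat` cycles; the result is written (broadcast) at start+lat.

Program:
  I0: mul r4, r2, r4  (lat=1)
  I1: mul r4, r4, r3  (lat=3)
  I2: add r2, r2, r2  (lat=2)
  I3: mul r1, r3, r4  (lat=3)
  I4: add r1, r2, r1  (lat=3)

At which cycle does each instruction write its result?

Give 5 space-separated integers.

I0 mul r4: issue@1 deps=(None,None) exec_start@1 write@2
I1 mul r4: issue@2 deps=(0,None) exec_start@2 write@5
I2 add r2: issue@3 deps=(None,None) exec_start@3 write@5
I3 mul r1: issue@4 deps=(None,1) exec_start@5 write@8
I4 add r1: issue@5 deps=(2,3) exec_start@8 write@11

Answer: 2 5 5 8 11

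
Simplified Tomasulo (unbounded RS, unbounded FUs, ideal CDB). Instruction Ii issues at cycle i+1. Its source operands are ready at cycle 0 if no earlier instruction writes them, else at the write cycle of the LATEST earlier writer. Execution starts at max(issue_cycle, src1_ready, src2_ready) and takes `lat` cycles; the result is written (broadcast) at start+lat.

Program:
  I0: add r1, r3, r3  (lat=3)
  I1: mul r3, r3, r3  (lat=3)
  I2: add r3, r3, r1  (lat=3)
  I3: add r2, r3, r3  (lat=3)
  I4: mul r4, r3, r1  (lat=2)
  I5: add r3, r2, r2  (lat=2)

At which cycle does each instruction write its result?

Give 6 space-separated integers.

I0 add r1: issue@1 deps=(None,None) exec_start@1 write@4
I1 mul r3: issue@2 deps=(None,None) exec_start@2 write@5
I2 add r3: issue@3 deps=(1,0) exec_start@5 write@8
I3 add r2: issue@4 deps=(2,2) exec_start@8 write@11
I4 mul r4: issue@5 deps=(2,0) exec_start@8 write@10
I5 add r3: issue@6 deps=(3,3) exec_start@11 write@13

Answer: 4 5 8 11 10 13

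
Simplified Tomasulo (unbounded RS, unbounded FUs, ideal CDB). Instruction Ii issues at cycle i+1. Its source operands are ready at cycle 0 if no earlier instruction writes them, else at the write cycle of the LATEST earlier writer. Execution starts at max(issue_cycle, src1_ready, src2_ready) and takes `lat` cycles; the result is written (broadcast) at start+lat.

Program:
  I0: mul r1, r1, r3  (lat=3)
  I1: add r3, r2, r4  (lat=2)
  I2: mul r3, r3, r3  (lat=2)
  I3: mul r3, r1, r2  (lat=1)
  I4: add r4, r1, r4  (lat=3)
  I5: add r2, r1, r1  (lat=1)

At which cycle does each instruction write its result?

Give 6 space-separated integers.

I0 mul r1: issue@1 deps=(None,None) exec_start@1 write@4
I1 add r3: issue@2 deps=(None,None) exec_start@2 write@4
I2 mul r3: issue@3 deps=(1,1) exec_start@4 write@6
I3 mul r3: issue@4 deps=(0,None) exec_start@4 write@5
I4 add r4: issue@5 deps=(0,None) exec_start@5 write@8
I5 add r2: issue@6 deps=(0,0) exec_start@6 write@7

Answer: 4 4 6 5 8 7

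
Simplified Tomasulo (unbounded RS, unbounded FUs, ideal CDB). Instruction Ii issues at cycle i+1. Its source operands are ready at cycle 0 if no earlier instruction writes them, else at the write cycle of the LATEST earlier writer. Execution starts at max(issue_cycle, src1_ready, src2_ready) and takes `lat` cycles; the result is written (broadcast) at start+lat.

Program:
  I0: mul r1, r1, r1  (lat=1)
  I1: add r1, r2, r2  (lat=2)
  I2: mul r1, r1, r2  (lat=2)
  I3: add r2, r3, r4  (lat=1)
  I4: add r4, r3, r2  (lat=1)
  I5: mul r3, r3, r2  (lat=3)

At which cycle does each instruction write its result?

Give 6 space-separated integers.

Answer: 2 4 6 5 6 9

Derivation:
I0 mul r1: issue@1 deps=(None,None) exec_start@1 write@2
I1 add r1: issue@2 deps=(None,None) exec_start@2 write@4
I2 mul r1: issue@3 deps=(1,None) exec_start@4 write@6
I3 add r2: issue@4 deps=(None,None) exec_start@4 write@5
I4 add r4: issue@5 deps=(None,3) exec_start@5 write@6
I5 mul r3: issue@6 deps=(None,3) exec_start@6 write@9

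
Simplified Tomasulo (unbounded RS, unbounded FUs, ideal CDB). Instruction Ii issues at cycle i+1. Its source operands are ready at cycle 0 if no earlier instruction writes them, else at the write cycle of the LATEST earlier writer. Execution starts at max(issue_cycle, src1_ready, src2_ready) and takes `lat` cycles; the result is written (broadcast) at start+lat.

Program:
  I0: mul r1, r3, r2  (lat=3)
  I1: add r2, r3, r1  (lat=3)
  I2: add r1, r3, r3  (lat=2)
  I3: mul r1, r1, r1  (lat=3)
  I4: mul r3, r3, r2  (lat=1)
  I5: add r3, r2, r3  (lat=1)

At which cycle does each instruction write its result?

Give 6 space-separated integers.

Answer: 4 7 5 8 8 9

Derivation:
I0 mul r1: issue@1 deps=(None,None) exec_start@1 write@4
I1 add r2: issue@2 deps=(None,0) exec_start@4 write@7
I2 add r1: issue@3 deps=(None,None) exec_start@3 write@5
I3 mul r1: issue@4 deps=(2,2) exec_start@5 write@8
I4 mul r3: issue@5 deps=(None,1) exec_start@7 write@8
I5 add r3: issue@6 deps=(1,4) exec_start@8 write@9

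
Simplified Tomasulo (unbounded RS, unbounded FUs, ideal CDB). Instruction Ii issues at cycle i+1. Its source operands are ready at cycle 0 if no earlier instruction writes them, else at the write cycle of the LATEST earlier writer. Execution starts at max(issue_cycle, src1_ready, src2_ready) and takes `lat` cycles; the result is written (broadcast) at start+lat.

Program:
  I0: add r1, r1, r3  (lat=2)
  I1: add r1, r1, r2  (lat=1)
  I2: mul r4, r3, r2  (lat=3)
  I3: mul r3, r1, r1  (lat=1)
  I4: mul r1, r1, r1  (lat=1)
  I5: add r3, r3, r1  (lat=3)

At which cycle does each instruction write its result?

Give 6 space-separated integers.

Answer: 3 4 6 5 6 9

Derivation:
I0 add r1: issue@1 deps=(None,None) exec_start@1 write@3
I1 add r1: issue@2 deps=(0,None) exec_start@3 write@4
I2 mul r4: issue@3 deps=(None,None) exec_start@3 write@6
I3 mul r3: issue@4 deps=(1,1) exec_start@4 write@5
I4 mul r1: issue@5 deps=(1,1) exec_start@5 write@6
I5 add r3: issue@6 deps=(3,4) exec_start@6 write@9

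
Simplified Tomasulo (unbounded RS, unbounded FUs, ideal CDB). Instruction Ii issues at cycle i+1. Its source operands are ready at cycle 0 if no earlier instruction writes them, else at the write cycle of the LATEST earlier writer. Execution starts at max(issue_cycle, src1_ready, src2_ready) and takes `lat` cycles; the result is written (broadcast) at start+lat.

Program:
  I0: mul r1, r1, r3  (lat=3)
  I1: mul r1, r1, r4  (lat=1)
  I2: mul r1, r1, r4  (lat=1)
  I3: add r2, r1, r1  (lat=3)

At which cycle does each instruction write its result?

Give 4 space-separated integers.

Answer: 4 5 6 9

Derivation:
I0 mul r1: issue@1 deps=(None,None) exec_start@1 write@4
I1 mul r1: issue@2 deps=(0,None) exec_start@4 write@5
I2 mul r1: issue@3 deps=(1,None) exec_start@5 write@6
I3 add r2: issue@4 deps=(2,2) exec_start@6 write@9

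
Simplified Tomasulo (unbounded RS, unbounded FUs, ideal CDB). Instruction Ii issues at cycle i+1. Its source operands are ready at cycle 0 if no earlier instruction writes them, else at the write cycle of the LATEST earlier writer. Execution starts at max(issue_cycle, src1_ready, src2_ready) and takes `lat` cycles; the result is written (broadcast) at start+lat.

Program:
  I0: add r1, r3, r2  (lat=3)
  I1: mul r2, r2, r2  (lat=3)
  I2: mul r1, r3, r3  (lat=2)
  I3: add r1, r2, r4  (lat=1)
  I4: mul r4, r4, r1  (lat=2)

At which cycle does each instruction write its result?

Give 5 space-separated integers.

Answer: 4 5 5 6 8

Derivation:
I0 add r1: issue@1 deps=(None,None) exec_start@1 write@4
I1 mul r2: issue@2 deps=(None,None) exec_start@2 write@5
I2 mul r1: issue@3 deps=(None,None) exec_start@3 write@5
I3 add r1: issue@4 deps=(1,None) exec_start@5 write@6
I4 mul r4: issue@5 deps=(None,3) exec_start@6 write@8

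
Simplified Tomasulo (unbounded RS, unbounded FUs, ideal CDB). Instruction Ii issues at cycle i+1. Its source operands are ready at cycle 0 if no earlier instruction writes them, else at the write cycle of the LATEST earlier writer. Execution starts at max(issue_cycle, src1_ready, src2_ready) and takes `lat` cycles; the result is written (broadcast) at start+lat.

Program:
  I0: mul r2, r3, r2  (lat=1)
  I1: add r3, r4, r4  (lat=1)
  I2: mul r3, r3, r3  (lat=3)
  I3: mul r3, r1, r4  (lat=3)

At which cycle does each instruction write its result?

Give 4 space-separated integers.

Answer: 2 3 6 7

Derivation:
I0 mul r2: issue@1 deps=(None,None) exec_start@1 write@2
I1 add r3: issue@2 deps=(None,None) exec_start@2 write@3
I2 mul r3: issue@3 deps=(1,1) exec_start@3 write@6
I3 mul r3: issue@4 deps=(None,None) exec_start@4 write@7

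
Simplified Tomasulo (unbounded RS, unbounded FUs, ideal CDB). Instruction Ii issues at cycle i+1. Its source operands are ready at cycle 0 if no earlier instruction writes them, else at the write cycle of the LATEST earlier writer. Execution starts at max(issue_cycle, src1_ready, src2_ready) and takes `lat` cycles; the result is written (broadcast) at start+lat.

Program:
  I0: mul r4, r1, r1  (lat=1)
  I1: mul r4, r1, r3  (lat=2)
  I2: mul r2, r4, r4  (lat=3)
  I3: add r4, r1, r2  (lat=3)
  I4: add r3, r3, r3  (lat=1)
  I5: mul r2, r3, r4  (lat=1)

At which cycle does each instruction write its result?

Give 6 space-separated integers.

Answer: 2 4 7 10 6 11

Derivation:
I0 mul r4: issue@1 deps=(None,None) exec_start@1 write@2
I1 mul r4: issue@2 deps=(None,None) exec_start@2 write@4
I2 mul r2: issue@3 deps=(1,1) exec_start@4 write@7
I3 add r4: issue@4 deps=(None,2) exec_start@7 write@10
I4 add r3: issue@5 deps=(None,None) exec_start@5 write@6
I5 mul r2: issue@6 deps=(4,3) exec_start@10 write@11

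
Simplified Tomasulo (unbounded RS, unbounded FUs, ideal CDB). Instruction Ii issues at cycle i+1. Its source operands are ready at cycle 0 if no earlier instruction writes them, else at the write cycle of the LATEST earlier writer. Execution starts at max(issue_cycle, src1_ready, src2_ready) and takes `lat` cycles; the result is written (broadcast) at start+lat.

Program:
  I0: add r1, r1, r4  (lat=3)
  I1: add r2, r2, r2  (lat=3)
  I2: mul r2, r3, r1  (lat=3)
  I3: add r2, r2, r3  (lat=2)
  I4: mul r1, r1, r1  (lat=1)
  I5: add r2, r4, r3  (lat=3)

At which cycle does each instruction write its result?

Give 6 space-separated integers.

Answer: 4 5 7 9 6 9

Derivation:
I0 add r1: issue@1 deps=(None,None) exec_start@1 write@4
I1 add r2: issue@2 deps=(None,None) exec_start@2 write@5
I2 mul r2: issue@3 deps=(None,0) exec_start@4 write@7
I3 add r2: issue@4 deps=(2,None) exec_start@7 write@9
I4 mul r1: issue@5 deps=(0,0) exec_start@5 write@6
I5 add r2: issue@6 deps=(None,None) exec_start@6 write@9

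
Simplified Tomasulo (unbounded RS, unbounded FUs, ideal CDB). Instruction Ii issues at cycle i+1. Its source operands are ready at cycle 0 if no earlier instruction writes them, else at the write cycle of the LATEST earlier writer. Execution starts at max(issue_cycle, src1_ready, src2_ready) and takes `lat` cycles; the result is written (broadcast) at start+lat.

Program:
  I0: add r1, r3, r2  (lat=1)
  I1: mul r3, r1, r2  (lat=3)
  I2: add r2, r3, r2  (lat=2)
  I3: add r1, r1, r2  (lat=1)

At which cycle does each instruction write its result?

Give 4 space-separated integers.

I0 add r1: issue@1 deps=(None,None) exec_start@1 write@2
I1 mul r3: issue@2 deps=(0,None) exec_start@2 write@5
I2 add r2: issue@3 deps=(1,None) exec_start@5 write@7
I3 add r1: issue@4 deps=(0,2) exec_start@7 write@8

Answer: 2 5 7 8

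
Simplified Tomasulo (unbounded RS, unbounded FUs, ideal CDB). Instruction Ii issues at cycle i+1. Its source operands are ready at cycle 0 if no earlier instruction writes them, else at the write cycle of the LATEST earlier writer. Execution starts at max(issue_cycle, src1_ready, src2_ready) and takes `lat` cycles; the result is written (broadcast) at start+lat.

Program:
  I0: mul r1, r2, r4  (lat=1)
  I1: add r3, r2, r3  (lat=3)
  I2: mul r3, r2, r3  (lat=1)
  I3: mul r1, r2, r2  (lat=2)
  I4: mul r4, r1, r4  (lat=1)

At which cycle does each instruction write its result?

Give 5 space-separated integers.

Answer: 2 5 6 6 7

Derivation:
I0 mul r1: issue@1 deps=(None,None) exec_start@1 write@2
I1 add r3: issue@2 deps=(None,None) exec_start@2 write@5
I2 mul r3: issue@3 deps=(None,1) exec_start@5 write@6
I3 mul r1: issue@4 deps=(None,None) exec_start@4 write@6
I4 mul r4: issue@5 deps=(3,None) exec_start@6 write@7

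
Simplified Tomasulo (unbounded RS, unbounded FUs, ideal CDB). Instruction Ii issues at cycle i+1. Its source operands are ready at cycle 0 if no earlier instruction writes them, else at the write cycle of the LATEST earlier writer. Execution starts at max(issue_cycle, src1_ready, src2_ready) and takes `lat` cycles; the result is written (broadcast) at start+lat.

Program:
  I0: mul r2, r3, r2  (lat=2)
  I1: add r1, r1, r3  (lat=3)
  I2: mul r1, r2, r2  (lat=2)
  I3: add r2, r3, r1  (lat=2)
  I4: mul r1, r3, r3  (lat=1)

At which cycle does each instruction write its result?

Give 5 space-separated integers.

Answer: 3 5 5 7 6

Derivation:
I0 mul r2: issue@1 deps=(None,None) exec_start@1 write@3
I1 add r1: issue@2 deps=(None,None) exec_start@2 write@5
I2 mul r1: issue@3 deps=(0,0) exec_start@3 write@5
I3 add r2: issue@4 deps=(None,2) exec_start@5 write@7
I4 mul r1: issue@5 deps=(None,None) exec_start@5 write@6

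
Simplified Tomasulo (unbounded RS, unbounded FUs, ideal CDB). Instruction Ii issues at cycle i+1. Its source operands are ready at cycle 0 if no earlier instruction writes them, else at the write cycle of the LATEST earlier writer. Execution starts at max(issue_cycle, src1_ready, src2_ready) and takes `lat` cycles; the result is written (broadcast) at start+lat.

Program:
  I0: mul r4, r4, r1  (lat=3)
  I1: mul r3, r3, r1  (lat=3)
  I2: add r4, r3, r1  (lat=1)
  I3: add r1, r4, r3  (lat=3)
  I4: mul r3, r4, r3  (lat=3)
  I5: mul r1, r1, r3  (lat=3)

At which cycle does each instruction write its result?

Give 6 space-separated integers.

Answer: 4 5 6 9 9 12

Derivation:
I0 mul r4: issue@1 deps=(None,None) exec_start@1 write@4
I1 mul r3: issue@2 deps=(None,None) exec_start@2 write@5
I2 add r4: issue@3 deps=(1,None) exec_start@5 write@6
I3 add r1: issue@4 deps=(2,1) exec_start@6 write@9
I4 mul r3: issue@5 deps=(2,1) exec_start@6 write@9
I5 mul r1: issue@6 deps=(3,4) exec_start@9 write@12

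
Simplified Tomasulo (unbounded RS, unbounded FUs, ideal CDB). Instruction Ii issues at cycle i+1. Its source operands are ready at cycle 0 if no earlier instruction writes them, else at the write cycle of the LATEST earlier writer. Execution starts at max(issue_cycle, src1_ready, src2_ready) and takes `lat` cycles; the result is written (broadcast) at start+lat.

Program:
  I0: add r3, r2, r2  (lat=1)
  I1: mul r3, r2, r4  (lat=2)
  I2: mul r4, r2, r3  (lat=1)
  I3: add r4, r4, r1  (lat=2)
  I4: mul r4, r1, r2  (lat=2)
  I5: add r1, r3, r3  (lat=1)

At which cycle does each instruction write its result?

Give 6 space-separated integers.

I0 add r3: issue@1 deps=(None,None) exec_start@1 write@2
I1 mul r3: issue@2 deps=(None,None) exec_start@2 write@4
I2 mul r4: issue@3 deps=(None,1) exec_start@4 write@5
I3 add r4: issue@4 deps=(2,None) exec_start@5 write@7
I4 mul r4: issue@5 deps=(None,None) exec_start@5 write@7
I5 add r1: issue@6 deps=(1,1) exec_start@6 write@7

Answer: 2 4 5 7 7 7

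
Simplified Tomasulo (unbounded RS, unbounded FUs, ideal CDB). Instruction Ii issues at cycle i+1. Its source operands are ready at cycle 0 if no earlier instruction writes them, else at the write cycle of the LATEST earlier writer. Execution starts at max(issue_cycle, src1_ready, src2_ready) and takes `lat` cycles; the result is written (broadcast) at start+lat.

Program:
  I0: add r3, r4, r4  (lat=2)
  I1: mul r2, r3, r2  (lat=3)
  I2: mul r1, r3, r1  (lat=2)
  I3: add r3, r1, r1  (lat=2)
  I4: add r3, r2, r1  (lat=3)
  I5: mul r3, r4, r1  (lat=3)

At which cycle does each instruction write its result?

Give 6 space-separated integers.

I0 add r3: issue@1 deps=(None,None) exec_start@1 write@3
I1 mul r2: issue@2 deps=(0,None) exec_start@3 write@6
I2 mul r1: issue@3 deps=(0,None) exec_start@3 write@5
I3 add r3: issue@4 deps=(2,2) exec_start@5 write@7
I4 add r3: issue@5 deps=(1,2) exec_start@6 write@9
I5 mul r3: issue@6 deps=(None,2) exec_start@6 write@9

Answer: 3 6 5 7 9 9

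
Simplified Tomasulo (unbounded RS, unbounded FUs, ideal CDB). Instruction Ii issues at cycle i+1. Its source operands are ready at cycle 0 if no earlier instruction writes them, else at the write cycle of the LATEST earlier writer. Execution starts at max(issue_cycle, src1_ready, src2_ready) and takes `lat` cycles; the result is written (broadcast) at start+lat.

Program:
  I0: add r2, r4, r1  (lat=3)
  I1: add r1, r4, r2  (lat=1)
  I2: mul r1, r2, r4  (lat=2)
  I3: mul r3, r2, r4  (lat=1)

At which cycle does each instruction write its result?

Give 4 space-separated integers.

I0 add r2: issue@1 deps=(None,None) exec_start@1 write@4
I1 add r1: issue@2 deps=(None,0) exec_start@4 write@5
I2 mul r1: issue@3 deps=(0,None) exec_start@4 write@6
I3 mul r3: issue@4 deps=(0,None) exec_start@4 write@5

Answer: 4 5 6 5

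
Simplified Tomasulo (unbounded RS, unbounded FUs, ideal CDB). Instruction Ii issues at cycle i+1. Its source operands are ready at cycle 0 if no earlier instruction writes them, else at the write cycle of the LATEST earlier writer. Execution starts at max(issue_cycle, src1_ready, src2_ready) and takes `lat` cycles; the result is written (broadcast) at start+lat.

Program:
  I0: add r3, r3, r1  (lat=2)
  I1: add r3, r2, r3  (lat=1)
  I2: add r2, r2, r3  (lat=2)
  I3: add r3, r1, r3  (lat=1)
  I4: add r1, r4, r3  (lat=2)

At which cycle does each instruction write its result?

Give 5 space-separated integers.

Answer: 3 4 6 5 7

Derivation:
I0 add r3: issue@1 deps=(None,None) exec_start@1 write@3
I1 add r3: issue@2 deps=(None,0) exec_start@3 write@4
I2 add r2: issue@3 deps=(None,1) exec_start@4 write@6
I3 add r3: issue@4 deps=(None,1) exec_start@4 write@5
I4 add r1: issue@5 deps=(None,3) exec_start@5 write@7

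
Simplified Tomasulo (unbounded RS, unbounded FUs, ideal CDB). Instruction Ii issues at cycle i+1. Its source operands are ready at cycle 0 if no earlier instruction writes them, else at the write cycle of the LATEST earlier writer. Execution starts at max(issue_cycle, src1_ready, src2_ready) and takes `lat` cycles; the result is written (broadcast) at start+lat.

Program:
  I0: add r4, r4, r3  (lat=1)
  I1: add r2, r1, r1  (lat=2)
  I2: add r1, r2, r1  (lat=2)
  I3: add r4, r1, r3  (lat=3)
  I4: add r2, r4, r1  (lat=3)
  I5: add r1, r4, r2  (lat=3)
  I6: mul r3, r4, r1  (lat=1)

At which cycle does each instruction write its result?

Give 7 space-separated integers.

I0 add r4: issue@1 deps=(None,None) exec_start@1 write@2
I1 add r2: issue@2 deps=(None,None) exec_start@2 write@4
I2 add r1: issue@3 deps=(1,None) exec_start@4 write@6
I3 add r4: issue@4 deps=(2,None) exec_start@6 write@9
I4 add r2: issue@5 deps=(3,2) exec_start@9 write@12
I5 add r1: issue@6 deps=(3,4) exec_start@12 write@15
I6 mul r3: issue@7 deps=(3,5) exec_start@15 write@16

Answer: 2 4 6 9 12 15 16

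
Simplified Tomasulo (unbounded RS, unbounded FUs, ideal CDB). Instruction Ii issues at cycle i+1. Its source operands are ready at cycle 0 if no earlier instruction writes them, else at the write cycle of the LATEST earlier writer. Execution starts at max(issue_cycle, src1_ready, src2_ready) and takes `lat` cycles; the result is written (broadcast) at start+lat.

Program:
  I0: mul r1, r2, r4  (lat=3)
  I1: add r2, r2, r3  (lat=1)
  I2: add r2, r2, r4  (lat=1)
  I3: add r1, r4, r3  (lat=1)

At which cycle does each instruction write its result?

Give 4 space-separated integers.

I0 mul r1: issue@1 deps=(None,None) exec_start@1 write@4
I1 add r2: issue@2 deps=(None,None) exec_start@2 write@3
I2 add r2: issue@3 deps=(1,None) exec_start@3 write@4
I3 add r1: issue@4 deps=(None,None) exec_start@4 write@5

Answer: 4 3 4 5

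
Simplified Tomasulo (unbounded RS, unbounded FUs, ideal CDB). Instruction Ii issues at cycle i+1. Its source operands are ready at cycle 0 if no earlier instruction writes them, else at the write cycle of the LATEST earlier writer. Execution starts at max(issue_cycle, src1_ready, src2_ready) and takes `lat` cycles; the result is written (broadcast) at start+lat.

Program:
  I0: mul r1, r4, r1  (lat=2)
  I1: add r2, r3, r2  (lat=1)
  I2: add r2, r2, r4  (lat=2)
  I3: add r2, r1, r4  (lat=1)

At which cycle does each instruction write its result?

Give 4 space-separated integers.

I0 mul r1: issue@1 deps=(None,None) exec_start@1 write@3
I1 add r2: issue@2 deps=(None,None) exec_start@2 write@3
I2 add r2: issue@3 deps=(1,None) exec_start@3 write@5
I3 add r2: issue@4 deps=(0,None) exec_start@4 write@5

Answer: 3 3 5 5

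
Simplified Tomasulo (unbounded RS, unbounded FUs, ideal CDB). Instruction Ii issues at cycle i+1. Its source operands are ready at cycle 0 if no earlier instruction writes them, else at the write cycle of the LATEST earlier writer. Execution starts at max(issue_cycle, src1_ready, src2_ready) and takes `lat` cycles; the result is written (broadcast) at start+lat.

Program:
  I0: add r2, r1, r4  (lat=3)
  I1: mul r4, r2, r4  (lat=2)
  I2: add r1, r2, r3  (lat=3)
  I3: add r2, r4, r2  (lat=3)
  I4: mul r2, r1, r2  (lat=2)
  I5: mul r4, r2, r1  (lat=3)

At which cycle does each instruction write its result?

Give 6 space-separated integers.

Answer: 4 6 7 9 11 14

Derivation:
I0 add r2: issue@1 deps=(None,None) exec_start@1 write@4
I1 mul r4: issue@2 deps=(0,None) exec_start@4 write@6
I2 add r1: issue@3 deps=(0,None) exec_start@4 write@7
I3 add r2: issue@4 deps=(1,0) exec_start@6 write@9
I4 mul r2: issue@5 deps=(2,3) exec_start@9 write@11
I5 mul r4: issue@6 deps=(4,2) exec_start@11 write@14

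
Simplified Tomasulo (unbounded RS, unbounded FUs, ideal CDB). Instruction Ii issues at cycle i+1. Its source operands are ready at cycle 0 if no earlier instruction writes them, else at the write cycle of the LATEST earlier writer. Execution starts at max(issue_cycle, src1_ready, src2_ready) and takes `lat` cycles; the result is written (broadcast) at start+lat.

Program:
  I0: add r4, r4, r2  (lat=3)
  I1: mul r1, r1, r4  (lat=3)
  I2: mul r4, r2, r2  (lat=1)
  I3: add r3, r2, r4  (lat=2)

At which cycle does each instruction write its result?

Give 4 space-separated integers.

Answer: 4 7 4 6

Derivation:
I0 add r4: issue@1 deps=(None,None) exec_start@1 write@4
I1 mul r1: issue@2 deps=(None,0) exec_start@4 write@7
I2 mul r4: issue@3 deps=(None,None) exec_start@3 write@4
I3 add r3: issue@4 deps=(None,2) exec_start@4 write@6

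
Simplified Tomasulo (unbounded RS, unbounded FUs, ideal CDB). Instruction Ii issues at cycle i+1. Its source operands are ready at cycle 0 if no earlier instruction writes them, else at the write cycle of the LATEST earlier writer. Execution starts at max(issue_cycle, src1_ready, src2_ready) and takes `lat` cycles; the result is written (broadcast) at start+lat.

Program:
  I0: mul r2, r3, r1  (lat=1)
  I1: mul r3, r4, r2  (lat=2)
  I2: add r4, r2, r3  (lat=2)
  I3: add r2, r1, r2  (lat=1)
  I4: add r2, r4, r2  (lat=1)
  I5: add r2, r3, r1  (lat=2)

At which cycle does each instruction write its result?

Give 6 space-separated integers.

Answer: 2 4 6 5 7 8

Derivation:
I0 mul r2: issue@1 deps=(None,None) exec_start@1 write@2
I1 mul r3: issue@2 deps=(None,0) exec_start@2 write@4
I2 add r4: issue@3 deps=(0,1) exec_start@4 write@6
I3 add r2: issue@4 deps=(None,0) exec_start@4 write@5
I4 add r2: issue@5 deps=(2,3) exec_start@6 write@7
I5 add r2: issue@6 deps=(1,None) exec_start@6 write@8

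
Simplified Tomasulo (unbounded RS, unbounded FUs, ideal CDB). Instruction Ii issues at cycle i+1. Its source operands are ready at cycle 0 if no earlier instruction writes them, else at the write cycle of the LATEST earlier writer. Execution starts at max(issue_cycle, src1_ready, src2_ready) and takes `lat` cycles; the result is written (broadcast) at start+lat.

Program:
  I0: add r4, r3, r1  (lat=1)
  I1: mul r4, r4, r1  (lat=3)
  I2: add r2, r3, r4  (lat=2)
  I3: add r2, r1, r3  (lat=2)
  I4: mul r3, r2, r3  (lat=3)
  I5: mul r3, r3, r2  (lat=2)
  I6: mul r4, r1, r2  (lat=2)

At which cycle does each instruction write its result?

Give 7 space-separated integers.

I0 add r4: issue@1 deps=(None,None) exec_start@1 write@2
I1 mul r4: issue@2 deps=(0,None) exec_start@2 write@5
I2 add r2: issue@3 deps=(None,1) exec_start@5 write@7
I3 add r2: issue@4 deps=(None,None) exec_start@4 write@6
I4 mul r3: issue@5 deps=(3,None) exec_start@6 write@9
I5 mul r3: issue@6 deps=(4,3) exec_start@9 write@11
I6 mul r4: issue@7 deps=(None,3) exec_start@7 write@9

Answer: 2 5 7 6 9 11 9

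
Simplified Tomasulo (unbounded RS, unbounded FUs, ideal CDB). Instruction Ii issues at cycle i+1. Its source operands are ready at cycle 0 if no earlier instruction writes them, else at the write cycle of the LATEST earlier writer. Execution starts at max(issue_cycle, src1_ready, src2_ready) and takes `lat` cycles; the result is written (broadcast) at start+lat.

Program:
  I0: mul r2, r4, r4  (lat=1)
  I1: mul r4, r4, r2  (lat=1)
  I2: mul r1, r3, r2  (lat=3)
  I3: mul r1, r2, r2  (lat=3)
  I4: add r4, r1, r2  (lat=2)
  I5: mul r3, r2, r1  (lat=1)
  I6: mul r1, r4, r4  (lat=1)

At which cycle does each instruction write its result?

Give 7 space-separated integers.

I0 mul r2: issue@1 deps=(None,None) exec_start@1 write@2
I1 mul r4: issue@2 deps=(None,0) exec_start@2 write@3
I2 mul r1: issue@3 deps=(None,0) exec_start@3 write@6
I3 mul r1: issue@4 deps=(0,0) exec_start@4 write@7
I4 add r4: issue@5 deps=(3,0) exec_start@7 write@9
I5 mul r3: issue@6 deps=(0,3) exec_start@7 write@8
I6 mul r1: issue@7 deps=(4,4) exec_start@9 write@10

Answer: 2 3 6 7 9 8 10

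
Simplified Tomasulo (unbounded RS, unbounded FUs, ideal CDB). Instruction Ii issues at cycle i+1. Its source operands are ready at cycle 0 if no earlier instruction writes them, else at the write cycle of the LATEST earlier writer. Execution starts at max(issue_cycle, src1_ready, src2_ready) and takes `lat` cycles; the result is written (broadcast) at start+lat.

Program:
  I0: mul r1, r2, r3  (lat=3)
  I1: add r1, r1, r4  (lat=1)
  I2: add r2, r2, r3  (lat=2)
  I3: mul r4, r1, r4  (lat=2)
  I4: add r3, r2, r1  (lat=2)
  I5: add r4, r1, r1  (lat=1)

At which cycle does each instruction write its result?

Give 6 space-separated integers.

I0 mul r1: issue@1 deps=(None,None) exec_start@1 write@4
I1 add r1: issue@2 deps=(0,None) exec_start@4 write@5
I2 add r2: issue@3 deps=(None,None) exec_start@3 write@5
I3 mul r4: issue@4 deps=(1,None) exec_start@5 write@7
I4 add r3: issue@5 deps=(2,1) exec_start@5 write@7
I5 add r4: issue@6 deps=(1,1) exec_start@6 write@7

Answer: 4 5 5 7 7 7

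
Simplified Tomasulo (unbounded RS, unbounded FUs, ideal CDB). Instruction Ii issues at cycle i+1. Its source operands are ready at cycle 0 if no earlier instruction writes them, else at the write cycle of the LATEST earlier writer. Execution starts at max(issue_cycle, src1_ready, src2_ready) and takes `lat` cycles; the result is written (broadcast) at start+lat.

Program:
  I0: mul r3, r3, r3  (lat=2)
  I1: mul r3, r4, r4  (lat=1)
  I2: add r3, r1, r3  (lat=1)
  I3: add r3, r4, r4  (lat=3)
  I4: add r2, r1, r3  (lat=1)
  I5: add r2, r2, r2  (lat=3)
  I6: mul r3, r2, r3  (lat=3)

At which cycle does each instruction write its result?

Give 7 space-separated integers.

I0 mul r3: issue@1 deps=(None,None) exec_start@1 write@3
I1 mul r3: issue@2 deps=(None,None) exec_start@2 write@3
I2 add r3: issue@3 deps=(None,1) exec_start@3 write@4
I3 add r3: issue@4 deps=(None,None) exec_start@4 write@7
I4 add r2: issue@5 deps=(None,3) exec_start@7 write@8
I5 add r2: issue@6 deps=(4,4) exec_start@8 write@11
I6 mul r3: issue@7 deps=(5,3) exec_start@11 write@14

Answer: 3 3 4 7 8 11 14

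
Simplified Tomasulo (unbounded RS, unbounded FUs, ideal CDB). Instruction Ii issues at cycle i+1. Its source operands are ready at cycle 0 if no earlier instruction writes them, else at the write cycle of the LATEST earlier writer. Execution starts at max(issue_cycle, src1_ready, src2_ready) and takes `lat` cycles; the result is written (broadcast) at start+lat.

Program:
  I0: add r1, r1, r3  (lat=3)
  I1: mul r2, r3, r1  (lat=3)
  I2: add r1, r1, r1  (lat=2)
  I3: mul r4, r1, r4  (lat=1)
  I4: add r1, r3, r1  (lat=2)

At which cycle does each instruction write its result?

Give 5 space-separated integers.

I0 add r1: issue@1 deps=(None,None) exec_start@1 write@4
I1 mul r2: issue@2 deps=(None,0) exec_start@4 write@7
I2 add r1: issue@3 deps=(0,0) exec_start@4 write@6
I3 mul r4: issue@4 deps=(2,None) exec_start@6 write@7
I4 add r1: issue@5 deps=(None,2) exec_start@6 write@8

Answer: 4 7 6 7 8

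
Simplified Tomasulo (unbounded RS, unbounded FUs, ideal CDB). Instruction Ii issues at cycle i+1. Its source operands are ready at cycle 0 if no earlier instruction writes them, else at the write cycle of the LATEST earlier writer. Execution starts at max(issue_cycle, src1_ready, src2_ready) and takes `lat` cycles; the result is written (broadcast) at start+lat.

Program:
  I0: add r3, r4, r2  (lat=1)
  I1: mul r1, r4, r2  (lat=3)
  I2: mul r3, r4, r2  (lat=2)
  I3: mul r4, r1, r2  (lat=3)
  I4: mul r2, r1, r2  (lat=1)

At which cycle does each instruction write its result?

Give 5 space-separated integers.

I0 add r3: issue@1 deps=(None,None) exec_start@1 write@2
I1 mul r1: issue@2 deps=(None,None) exec_start@2 write@5
I2 mul r3: issue@3 deps=(None,None) exec_start@3 write@5
I3 mul r4: issue@4 deps=(1,None) exec_start@5 write@8
I4 mul r2: issue@5 deps=(1,None) exec_start@5 write@6

Answer: 2 5 5 8 6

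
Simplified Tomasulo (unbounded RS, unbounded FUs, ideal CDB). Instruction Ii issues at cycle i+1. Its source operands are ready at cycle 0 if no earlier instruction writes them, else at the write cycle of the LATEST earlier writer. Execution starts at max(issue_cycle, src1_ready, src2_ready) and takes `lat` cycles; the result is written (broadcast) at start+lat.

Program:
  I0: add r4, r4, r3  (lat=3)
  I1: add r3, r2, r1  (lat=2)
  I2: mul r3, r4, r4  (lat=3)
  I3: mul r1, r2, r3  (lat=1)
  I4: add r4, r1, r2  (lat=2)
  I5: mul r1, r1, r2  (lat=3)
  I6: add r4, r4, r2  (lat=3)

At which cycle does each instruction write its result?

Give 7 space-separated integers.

Answer: 4 4 7 8 10 11 13

Derivation:
I0 add r4: issue@1 deps=(None,None) exec_start@1 write@4
I1 add r3: issue@2 deps=(None,None) exec_start@2 write@4
I2 mul r3: issue@3 deps=(0,0) exec_start@4 write@7
I3 mul r1: issue@4 deps=(None,2) exec_start@7 write@8
I4 add r4: issue@5 deps=(3,None) exec_start@8 write@10
I5 mul r1: issue@6 deps=(3,None) exec_start@8 write@11
I6 add r4: issue@7 deps=(4,None) exec_start@10 write@13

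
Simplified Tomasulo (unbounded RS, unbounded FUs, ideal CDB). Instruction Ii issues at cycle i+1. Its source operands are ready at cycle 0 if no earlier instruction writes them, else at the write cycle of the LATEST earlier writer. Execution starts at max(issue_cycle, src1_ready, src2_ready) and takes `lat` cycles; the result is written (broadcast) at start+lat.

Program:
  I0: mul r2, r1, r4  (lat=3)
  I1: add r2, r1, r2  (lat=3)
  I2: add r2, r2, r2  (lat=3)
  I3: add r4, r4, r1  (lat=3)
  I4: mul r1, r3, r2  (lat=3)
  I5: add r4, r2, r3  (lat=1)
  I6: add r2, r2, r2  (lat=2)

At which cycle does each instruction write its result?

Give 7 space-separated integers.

Answer: 4 7 10 7 13 11 12

Derivation:
I0 mul r2: issue@1 deps=(None,None) exec_start@1 write@4
I1 add r2: issue@2 deps=(None,0) exec_start@4 write@7
I2 add r2: issue@3 deps=(1,1) exec_start@7 write@10
I3 add r4: issue@4 deps=(None,None) exec_start@4 write@7
I4 mul r1: issue@5 deps=(None,2) exec_start@10 write@13
I5 add r4: issue@6 deps=(2,None) exec_start@10 write@11
I6 add r2: issue@7 deps=(2,2) exec_start@10 write@12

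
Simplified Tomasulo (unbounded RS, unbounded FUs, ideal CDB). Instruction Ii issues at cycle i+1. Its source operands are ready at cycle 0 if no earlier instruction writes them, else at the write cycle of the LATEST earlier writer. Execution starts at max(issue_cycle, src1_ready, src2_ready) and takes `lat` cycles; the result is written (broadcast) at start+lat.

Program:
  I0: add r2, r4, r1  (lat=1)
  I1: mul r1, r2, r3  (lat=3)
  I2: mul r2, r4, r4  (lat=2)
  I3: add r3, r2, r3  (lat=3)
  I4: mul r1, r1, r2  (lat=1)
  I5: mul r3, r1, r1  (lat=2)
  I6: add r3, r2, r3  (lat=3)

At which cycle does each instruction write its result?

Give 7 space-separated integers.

I0 add r2: issue@1 deps=(None,None) exec_start@1 write@2
I1 mul r1: issue@2 deps=(0,None) exec_start@2 write@5
I2 mul r2: issue@3 deps=(None,None) exec_start@3 write@5
I3 add r3: issue@4 deps=(2,None) exec_start@5 write@8
I4 mul r1: issue@5 deps=(1,2) exec_start@5 write@6
I5 mul r3: issue@6 deps=(4,4) exec_start@6 write@8
I6 add r3: issue@7 deps=(2,5) exec_start@8 write@11

Answer: 2 5 5 8 6 8 11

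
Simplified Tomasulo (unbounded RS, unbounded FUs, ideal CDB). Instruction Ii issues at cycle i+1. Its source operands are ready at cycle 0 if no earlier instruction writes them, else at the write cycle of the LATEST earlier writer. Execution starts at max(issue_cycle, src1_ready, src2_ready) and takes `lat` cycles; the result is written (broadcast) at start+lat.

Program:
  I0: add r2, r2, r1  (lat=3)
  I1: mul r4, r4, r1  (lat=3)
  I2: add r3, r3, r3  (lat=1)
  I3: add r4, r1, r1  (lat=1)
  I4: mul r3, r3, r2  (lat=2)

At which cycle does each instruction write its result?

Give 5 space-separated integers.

Answer: 4 5 4 5 7

Derivation:
I0 add r2: issue@1 deps=(None,None) exec_start@1 write@4
I1 mul r4: issue@2 deps=(None,None) exec_start@2 write@5
I2 add r3: issue@3 deps=(None,None) exec_start@3 write@4
I3 add r4: issue@4 deps=(None,None) exec_start@4 write@5
I4 mul r3: issue@5 deps=(2,0) exec_start@5 write@7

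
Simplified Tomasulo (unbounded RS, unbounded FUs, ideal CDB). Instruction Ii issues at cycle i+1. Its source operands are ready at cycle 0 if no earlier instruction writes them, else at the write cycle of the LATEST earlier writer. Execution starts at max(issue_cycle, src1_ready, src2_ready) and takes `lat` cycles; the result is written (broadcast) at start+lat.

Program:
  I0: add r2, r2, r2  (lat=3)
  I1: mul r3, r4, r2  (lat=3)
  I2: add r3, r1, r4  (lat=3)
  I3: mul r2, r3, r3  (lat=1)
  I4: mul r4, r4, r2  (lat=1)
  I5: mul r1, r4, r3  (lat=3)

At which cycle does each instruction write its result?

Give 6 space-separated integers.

Answer: 4 7 6 7 8 11

Derivation:
I0 add r2: issue@1 deps=(None,None) exec_start@1 write@4
I1 mul r3: issue@2 deps=(None,0) exec_start@4 write@7
I2 add r3: issue@3 deps=(None,None) exec_start@3 write@6
I3 mul r2: issue@4 deps=(2,2) exec_start@6 write@7
I4 mul r4: issue@5 deps=(None,3) exec_start@7 write@8
I5 mul r1: issue@6 deps=(4,2) exec_start@8 write@11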